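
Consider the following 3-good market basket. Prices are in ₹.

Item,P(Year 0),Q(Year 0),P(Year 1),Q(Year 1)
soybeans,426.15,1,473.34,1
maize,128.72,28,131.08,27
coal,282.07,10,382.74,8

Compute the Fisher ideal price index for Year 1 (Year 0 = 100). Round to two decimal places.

Laspeyres component (base-period weights):
ΣP(Year 1)Q(Year 0) = 473.34×1 + 131.08×28 + 382.74×10 = 473.34 + 3670.24 + 3827.4 = 7970.98
ΣP(Year 0)Q(Year 0) = 426.15×1 + 128.72×28 + 282.07×10 = 426.15 + 3604.16 + 2820.7 = 6851.01
L = 7970.98 / 6851.01 × 100 = 116.3475
Paasche component (current-period weights):
ΣP(Year 1)Q(Year 1) = 473.34×1 + 131.08×27 + 382.74×8 = 473.34 + 3539.16 + 3061.92 = 7074.42
ΣP(Year 0)Q(Year 1) = 426.15×1 + 128.72×27 + 282.07×8 = 426.15 + 3475.44 + 2256.56 = 6158.15
P = 7074.42 / 6158.15 × 100 = 114.8790
Fisher = √(L × P) = √(116.3475 × 114.8790) = 115.6109

115.61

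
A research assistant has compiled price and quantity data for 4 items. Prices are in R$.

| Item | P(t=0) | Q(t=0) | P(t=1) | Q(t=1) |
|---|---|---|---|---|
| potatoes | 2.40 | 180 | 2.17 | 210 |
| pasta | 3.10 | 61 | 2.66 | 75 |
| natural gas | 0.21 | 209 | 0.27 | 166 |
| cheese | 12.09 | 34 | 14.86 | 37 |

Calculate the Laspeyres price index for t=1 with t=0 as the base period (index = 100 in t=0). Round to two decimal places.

Laspeyres price index uses base-period quantities as weights.
ΣP(t=1)·Q(t=0) = 2.17×180 + 2.66×61 + 0.27×209 + 14.86×34 = 390.6 + 162.26 + 56.43 + 505.24 = 1114.53
ΣP(t=0)·Q(t=0) = 2.40×180 + 3.10×61 + 0.21×209 + 12.09×34 = 432 + 189.1 + 43.89 + 411.06 = 1076.05
Index = 1114.53 / 1076.05 × 100 = 103.5760

103.58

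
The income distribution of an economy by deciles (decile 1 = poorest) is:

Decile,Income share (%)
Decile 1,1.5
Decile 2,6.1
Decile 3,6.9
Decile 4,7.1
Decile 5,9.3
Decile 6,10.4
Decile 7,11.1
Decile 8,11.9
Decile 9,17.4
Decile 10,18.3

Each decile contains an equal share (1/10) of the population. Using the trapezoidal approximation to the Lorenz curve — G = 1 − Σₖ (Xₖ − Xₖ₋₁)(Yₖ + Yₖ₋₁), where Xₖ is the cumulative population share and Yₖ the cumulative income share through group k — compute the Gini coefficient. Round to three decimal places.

Cumulative income shares Yₖ: 0.0150, 0.0760, 0.1450, 0.2160, 0.3090, 0.4130, 0.5240, 0.6430, 0.8170, 1.0000
Σ (Xₖ−Xₖ₋₁)(Yₖ+Yₖ₋₁) = (1/10)(0.0150+0.0000) + (1/10)(0.0760+0.0150) + (1/10)(0.1450+0.0760) + (1/10)(0.2160+0.1450) + (1/10)(0.3090+0.2160) + (1/10)(0.4130+0.3090) + (1/10)(0.5240+0.4130) + (1/10)(0.6430+0.5240) + (1/10)(0.8170+0.6430) + (1/10)(1.0000+0.8170)
  = 0.0015 + 0.0091 + 0.0221 + 0.0361 + 0.0525 + 0.0722 + 0.0937 + 0.1167 + 0.1460 + 0.1817 = 0.7316
G = 1 − 0.7316 = 0.2684

0.268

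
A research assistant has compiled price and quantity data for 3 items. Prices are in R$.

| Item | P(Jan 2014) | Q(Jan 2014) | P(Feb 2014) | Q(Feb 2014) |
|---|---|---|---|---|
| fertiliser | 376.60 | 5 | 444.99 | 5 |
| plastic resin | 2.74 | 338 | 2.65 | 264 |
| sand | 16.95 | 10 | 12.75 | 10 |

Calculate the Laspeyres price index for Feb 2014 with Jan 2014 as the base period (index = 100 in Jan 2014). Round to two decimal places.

Laspeyres price index uses base-period quantities as weights.
ΣP(Feb 2014)·Q(Jan 2014) = 444.99×5 + 2.65×338 + 12.75×10 = 2224.95 + 895.7 + 127.5 = 3248.15
ΣP(Jan 2014)·Q(Jan 2014) = 376.60×5 + 2.74×338 + 16.95×10 = 1883 + 926.12 + 169.5 = 2978.62
Index = 3248.15 / 2978.62 × 100 = 109.0488

109.05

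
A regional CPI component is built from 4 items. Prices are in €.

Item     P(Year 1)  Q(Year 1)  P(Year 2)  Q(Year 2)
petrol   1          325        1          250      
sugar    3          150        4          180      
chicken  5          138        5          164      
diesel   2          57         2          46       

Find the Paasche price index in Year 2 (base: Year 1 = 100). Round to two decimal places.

110.58

Paasche price index uses current-period quantities as weights.
ΣP(Year 2)·Q(Year 2) = 1×250 + 4×180 + 5×164 + 2×46 = 250 + 720 + 820 + 92 = 1882
ΣP(Year 1)·Q(Year 2) = 1×250 + 3×180 + 5×164 + 2×46 = 250 + 540 + 820 + 92 = 1702
Index = 1882 / 1702 × 100 = 110.5758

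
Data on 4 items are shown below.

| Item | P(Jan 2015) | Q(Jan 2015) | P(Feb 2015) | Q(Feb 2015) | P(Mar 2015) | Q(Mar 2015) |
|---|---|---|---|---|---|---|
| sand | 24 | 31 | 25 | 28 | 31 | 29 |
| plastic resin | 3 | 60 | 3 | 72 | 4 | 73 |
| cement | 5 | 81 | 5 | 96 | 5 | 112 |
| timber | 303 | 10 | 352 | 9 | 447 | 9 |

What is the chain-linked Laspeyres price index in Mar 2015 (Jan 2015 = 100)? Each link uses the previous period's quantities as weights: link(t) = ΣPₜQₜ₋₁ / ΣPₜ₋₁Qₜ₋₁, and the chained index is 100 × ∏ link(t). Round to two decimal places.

Link Jan 2015→Feb 2015:
ΣP(Feb 2015)Q(Jan 2015) = 25×31 + 3×60 + 5×81 + 352×10 = 775 + 180 + 405 + 3520 = 4880
ΣP(Jan 2015)Q(Jan 2015) = 24×31 + 3×60 + 5×81 + 303×10 = 744 + 180 + 405 + 3030 = 4359
link = 4880/4359 = 1.119523
Link Feb 2015→Mar 2015:
ΣP(Mar 2015)Q(Feb 2015) = 31×28 + 4×72 + 5×96 + 447×9 = 868 + 288 + 480 + 4023 = 5659
ΣP(Feb 2015)Q(Feb 2015) = 25×28 + 3×72 + 5×96 + 352×9 = 700 + 216 + 480 + 3168 = 4564
link = 5659/4564 = 1.239921
Chained index = 100 × 1.119523 × 1.239921 = 138.8120

138.81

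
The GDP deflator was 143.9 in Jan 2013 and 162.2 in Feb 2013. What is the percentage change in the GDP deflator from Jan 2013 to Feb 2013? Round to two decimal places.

12.72%

Change = (162.2 − 143.9) / 143.9 × 100
       = 18.3 / 143.9 × 100 = 12.7172%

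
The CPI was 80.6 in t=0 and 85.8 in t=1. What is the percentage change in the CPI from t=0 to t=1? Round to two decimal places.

Change = (85.8 − 80.6) / 80.6 × 100
       = 5.2 / 80.6 × 100 = 6.4516%

6.45%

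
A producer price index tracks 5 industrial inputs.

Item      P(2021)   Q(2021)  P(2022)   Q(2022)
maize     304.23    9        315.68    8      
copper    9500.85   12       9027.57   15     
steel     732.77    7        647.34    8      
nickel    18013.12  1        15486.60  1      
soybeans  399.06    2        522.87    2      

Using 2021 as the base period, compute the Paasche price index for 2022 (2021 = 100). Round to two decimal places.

Paasche price index uses current-period quantities as weights.
ΣP(2022)·Q(2022) = 315.68×8 + 9027.57×15 + 647.34×8 + 15486.60×1 + 522.87×2 = 2525.44 + 135413.55 + 5178.72 + 15486.6 + 1045.74 = 159650.05
ΣP(2021)·Q(2022) = 304.23×8 + 9500.85×15 + 732.77×8 + 18013.12×1 + 399.06×2 = 2433.84 + 142512.75 + 5862.16 + 18013.12 + 798.12 = 169619.99
Index = 159650.05 / 169619.99 × 100 = 94.1222

94.12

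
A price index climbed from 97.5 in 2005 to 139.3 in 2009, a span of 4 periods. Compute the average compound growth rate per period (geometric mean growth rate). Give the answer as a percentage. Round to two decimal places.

Growth factor = (139.3/97.5)^(1/4) = (1.428718)^(1/4) = 1.093293
Growth rate = 1.093293 − 1 = 0.093293 = 9.3293%

9.33%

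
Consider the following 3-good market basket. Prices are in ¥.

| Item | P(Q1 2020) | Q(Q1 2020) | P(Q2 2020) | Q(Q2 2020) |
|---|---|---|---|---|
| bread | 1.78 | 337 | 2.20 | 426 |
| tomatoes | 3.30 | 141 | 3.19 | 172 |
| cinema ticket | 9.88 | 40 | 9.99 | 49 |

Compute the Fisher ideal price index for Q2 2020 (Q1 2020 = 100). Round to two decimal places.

Laspeyres component (base-period weights):
ΣP(Q2 2020)Q(Q1 2020) = 2.20×337 + 3.19×141 + 9.99×40 = 741.4 + 449.79 + 399.6 = 1590.79
ΣP(Q1 2020)Q(Q1 2020) = 1.78×337 + 3.30×141 + 9.88×40 = 599.86 + 465.3 + 395.2 = 1460.36
L = 1590.79 / 1460.36 × 100 = 108.9314
Paasche component (current-period weights):
ΣP(Q2 2020)Q(Q2 2020) = 2.20×426 + 3.19×172 + 9.99×49 = 937.2 + 548.68 + 489.51 = 1975.39
ΣP(Q1 2020)Q(Q2 2020) = 1.78×426 + 3.30×172 + 9.88×49 = 758.28 + 567.6 + 484.12 = 1810
P = 1975.39 / 1810 × 100 = 109.1376
Fisher = √(L × P) = √(108.9314 × 109.1376) = 109.0344

109.03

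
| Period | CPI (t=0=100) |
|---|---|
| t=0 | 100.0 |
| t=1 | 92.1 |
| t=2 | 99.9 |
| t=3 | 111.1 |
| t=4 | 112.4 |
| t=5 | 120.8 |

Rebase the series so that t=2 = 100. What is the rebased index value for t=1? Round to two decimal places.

92.19

Rebased(t=1) = 92.1 / 99.9 × 100 = 92.1922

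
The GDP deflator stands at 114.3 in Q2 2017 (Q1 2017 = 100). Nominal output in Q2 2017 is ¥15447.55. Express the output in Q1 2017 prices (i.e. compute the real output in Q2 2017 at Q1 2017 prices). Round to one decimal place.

Real = Nominal ÷ (Index/100) = 15447.55 ÷ (114.3/100)
     = 15447.55 ÷ 1.143 = 13514.9169

13514.9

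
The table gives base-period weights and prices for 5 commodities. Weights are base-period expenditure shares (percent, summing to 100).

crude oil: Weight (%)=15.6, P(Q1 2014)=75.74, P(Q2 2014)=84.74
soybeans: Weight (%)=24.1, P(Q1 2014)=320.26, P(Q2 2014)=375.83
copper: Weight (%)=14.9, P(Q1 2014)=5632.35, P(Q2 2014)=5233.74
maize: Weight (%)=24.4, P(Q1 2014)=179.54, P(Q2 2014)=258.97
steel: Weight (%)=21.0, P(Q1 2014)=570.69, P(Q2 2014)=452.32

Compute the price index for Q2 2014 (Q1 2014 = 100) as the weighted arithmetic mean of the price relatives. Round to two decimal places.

111.42

crude oil: 15.6 × (84.74/75.74) = 15.6 × 1.118828 = 17.4537
soybeans: 24.1 × (375.83/320.26) = 24.1 × 1.173515 = 28.2817
copper: 14.9 × (5233.74/5632.35) = 14.9 × 0.929228 = 13.8455
maize: 24.4 × (258.97/179.54) = 24.4 × 1.442408 = 35.1948
steel: 21.0 × (452.32/570.69) = 21.0 × 0.792584 = 16.6443
Index = Σ wᵢ·(p₁ᵢ/p₀ᵢ) = 17.4537 + 28.2817 + 13.8455 + 35.1948 + 16.6443 = 111.4200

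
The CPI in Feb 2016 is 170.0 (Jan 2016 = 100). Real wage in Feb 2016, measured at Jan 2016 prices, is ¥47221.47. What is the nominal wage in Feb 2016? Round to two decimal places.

Nominal = Real × (Index/100) = 47221.47 × (170.0/100)
        = 47221.47 × 1.700 = 80276.4990

80276.50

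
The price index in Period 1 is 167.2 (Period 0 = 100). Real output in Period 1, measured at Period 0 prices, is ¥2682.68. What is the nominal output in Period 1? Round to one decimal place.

Nominal = Real × (Index/100) = 2682.68 × (167.2/100)
        = 2682.68 × 1.672 = 4485.4410

4485.4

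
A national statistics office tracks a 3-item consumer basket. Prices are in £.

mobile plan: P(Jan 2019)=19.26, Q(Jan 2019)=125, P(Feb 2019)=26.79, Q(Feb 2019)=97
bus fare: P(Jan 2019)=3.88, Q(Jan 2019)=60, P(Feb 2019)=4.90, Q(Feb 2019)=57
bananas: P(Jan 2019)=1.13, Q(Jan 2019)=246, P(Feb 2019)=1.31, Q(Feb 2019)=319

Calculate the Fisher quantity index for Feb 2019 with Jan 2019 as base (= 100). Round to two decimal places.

83.53

Laspeyres component (base-period weights):
ΣP(Jan 2019)Q(Feb 2019) = 19.26×97 + 3.88×57 + 1.13×319 = 1868.22 + 221.16 + 360.47 = 2449.85
ΣP(Jan 2019)Q(Jan 2019) = 19.26×125 + 3.88×60 + 1.13×246 = 2407.5 + 232.8 + 277.98 = 2918.28
L = 2449.85 / 2918.28 × 100 = 83.9484
Paasche component (current-period weights):
ΣP(Feb 2019)Q(Feb 2019) = 26.79×97 + 4.90×57 + 1.31×319 = 2598.63 + 279.3 + 417.89 = 3295.82
ΣP(Feb 2019)Q(Jan 2019) = 26.79×125 + 4.90×60 + 1.31×246 = 3348.75 + 294 + 322.26 = 3965.01
P = 3295.82 / 3965.01 × 100 = 83.1226
Fisher = √(L × P) = √(83.9484 × 83.1226) = 83.5345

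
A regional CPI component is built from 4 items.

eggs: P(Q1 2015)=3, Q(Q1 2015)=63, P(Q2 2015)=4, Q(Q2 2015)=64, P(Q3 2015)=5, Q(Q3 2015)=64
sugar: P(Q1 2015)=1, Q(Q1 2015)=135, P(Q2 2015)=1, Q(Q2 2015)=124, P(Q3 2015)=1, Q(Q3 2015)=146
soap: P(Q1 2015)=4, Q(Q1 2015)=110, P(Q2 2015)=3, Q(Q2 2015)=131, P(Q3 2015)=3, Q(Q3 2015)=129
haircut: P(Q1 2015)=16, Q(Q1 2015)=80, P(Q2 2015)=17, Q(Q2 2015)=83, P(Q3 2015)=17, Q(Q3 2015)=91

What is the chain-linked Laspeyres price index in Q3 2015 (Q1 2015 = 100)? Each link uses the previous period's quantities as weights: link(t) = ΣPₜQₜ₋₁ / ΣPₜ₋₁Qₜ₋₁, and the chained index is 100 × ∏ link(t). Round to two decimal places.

Link Q1 2015→Q2 2015:
ΣP(Q2 2015)Q(Q1 2015) = 4×63 + 1×135 + 3×110 + 17×80 = 252 + 135 + 330 + 1360 = 2077
ΣP(Q1 2015)Q(Q1 2015) = 3×63 + 1×135 + 4×110 + 16×80 = 189 + 135 + 440 + 1280 = 2044
link = 2077/2044 = 1.016145
Link Q2 2015→Q3 2015:
ΣP(Q3 2015)Q(Q2 2015) = 5×64 + 1×124 + 3×131 + 17×83 = 320 + 124 + 393 + 1411 = 2248
ΣP(Q2 2015)Q(Q2 2015) = 4×64 + 1×124 + 3×131 + 17×83 = 256 + 124 + 393 + 1411 = 2184
link = 2248/2184 = 1.029304
Chained index = 100 × 1.016145 × 1.029304 = 104.5922

104.59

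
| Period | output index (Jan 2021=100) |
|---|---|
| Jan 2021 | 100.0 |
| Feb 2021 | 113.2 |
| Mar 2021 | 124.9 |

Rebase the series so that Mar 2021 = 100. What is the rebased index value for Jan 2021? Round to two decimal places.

80.06

Rebased(Jan 2021) = 100.0 / 124.9 × 100 = 80.0641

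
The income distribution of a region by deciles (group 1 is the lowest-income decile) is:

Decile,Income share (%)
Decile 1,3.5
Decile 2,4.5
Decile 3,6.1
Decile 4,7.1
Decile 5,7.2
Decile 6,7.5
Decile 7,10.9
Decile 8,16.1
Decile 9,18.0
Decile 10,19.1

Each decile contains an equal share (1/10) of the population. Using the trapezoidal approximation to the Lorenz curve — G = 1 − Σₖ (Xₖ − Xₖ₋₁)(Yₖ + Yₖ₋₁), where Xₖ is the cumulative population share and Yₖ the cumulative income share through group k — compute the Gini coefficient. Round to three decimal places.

0.297

Cumulative income shares Yₖ: 0.0350, 0.0800, 0.1410, 0.2120, 0.2840, 0.3590, 0.4680, 0.6290, 0.8090, 1.0000
Σ (Xₖ−Xₖ₋₁)(Yₖ+Yₖ₋₁) = (1/10)(0.0350+0.0000) + (1/10)(0.0800+0.0350) + (1/10)(0.1410+0.0800) + (1/10)(0.2120+0.1410) + (1/10)(0.2840+0.2120) + (1/10)(0.3590+0.2840) + (1/10)(0.4680+0.3590) + (1/10)(0.6290+0.4680) + (1/10)(0.8090+0.6290) + (1/10)(1.0000+0.8090)
  = 0.0035 + 0.0115 + 0.0221 + 0.0353 + 0.0496 + 0.0643 + 0.0827 + 0.1097 + 0.1438 + 0.1809 = 0.7034
G = 1 − 0.7034 = 0.2966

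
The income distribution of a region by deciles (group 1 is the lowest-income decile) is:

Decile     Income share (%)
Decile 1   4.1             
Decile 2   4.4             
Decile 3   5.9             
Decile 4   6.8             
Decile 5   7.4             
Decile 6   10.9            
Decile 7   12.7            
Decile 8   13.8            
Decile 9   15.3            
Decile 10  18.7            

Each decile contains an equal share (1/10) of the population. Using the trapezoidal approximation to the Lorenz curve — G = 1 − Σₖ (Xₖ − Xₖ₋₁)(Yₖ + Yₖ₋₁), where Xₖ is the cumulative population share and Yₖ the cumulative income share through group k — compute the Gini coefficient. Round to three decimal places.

Cumulative income shares Yₖ: 0.0410, 0.0850, 0.1440, 0.2120, 0.2860, 0.3950, 0.5220, 0.6600, 0.8130, 1.0000
Σ (Xₖ−Xₖ₋₁)(Yₖ+Yₖ₋₁) = (1/10)(0.0410+0.0000) + (1/10)(0.0850+0.0410) + (1/10)(0.1440+0.0850) + (1/10)(0.2120+0.1440) + (1/10)(0.2860+0.2120) + (1/10)(0.3950+0.2860) + (1/10)(0.5220+0.3950) + (1/10)(0.6600+0.5220) + (1/10)(0.8130+0.6600) + (1/10)(1.0000+0.8130)
  = 0.0041 + 0.0126 + 0.0229 + 0.0356 + 0.0498 + 0.0681 + 0.0917 + 0.1182 + 0.1473 + 0.1813 = 0.7316
G = 1 − 0.7316 = 0.2684

0.268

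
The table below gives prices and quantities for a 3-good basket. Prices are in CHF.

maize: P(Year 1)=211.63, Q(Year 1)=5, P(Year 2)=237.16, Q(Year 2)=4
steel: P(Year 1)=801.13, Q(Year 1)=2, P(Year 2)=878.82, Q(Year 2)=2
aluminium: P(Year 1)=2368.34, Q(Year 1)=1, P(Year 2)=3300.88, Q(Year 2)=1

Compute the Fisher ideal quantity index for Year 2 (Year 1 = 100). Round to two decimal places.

Laspeyres component (base-period weights):
ΣP(Year 1)Q(Year 2) = 211.63×4 + 801.13×2 + 2368.34×1 = 846.52 + 1602.26 + 2368.34 = 4817.12
ΣP(Year 1)Q(Year 1) = 211.63×5 + 801.13×2 + 2368.34×1 = 1058.15 + 1602.26 + 2368.34 = 5028.75
L = 4817.12 / 5028.75 × 100 = 95.7916
Paasche component (current-period weights):
ΣP(Year 2)Q(Year 2) = 237.16×4 + 878.82×2 + 3300.88×1 = 948.64 + 1757.64 + 3300.88 = 6007.16
ΣP(Year 2)Q(Year 1) = 237.16×5 + 878.82×2 + 3300.88×1 = 1185.8 + 1757.64 + 3300.88 = 6244.32
P = 6007.16 / 6244.32 × 100 = 96.2020
Fisher = √(L × P) = √(95.7916 × 96.2020) = 95.9966

96.00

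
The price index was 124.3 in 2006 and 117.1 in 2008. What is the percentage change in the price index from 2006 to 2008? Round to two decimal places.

-5.79%

Change = (117.1 − 124.3) / 124.3 × 100
       = -7.2 / 124.3 × 100 = -5.7924%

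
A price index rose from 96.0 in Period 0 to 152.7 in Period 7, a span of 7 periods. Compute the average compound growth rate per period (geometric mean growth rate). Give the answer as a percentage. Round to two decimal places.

Growth factor = (152.7/96.0)^(1/7) = (1.590625)^(1/7) = 1.068551
Growth rate = 1.068551 − 1 = 0.068551 = 6.8551%

6.86%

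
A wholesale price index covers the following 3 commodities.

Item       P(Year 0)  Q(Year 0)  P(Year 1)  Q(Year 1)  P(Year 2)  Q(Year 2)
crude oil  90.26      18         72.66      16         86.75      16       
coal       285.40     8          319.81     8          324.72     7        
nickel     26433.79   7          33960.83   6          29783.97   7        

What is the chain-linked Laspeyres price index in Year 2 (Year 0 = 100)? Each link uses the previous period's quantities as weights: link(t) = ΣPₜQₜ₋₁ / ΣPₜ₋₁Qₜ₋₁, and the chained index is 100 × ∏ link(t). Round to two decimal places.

112.58

Link Year 0→Year 1:
ΣP(Year 1)Q(Year 0) = 72.66×18 + 319.81×8 + 33960.83×7 = 1307.88 + 2558.48 + 237725.81 = 241592.17
ΣP(Year 0)Q(Year 0) = 90.26×18 + 285.40×8 + 26433.79×7 = 1624.68 + 2283.2 + 185036.53 = 188944.41
link = 241592.17/188944.41 = 1.278642
Link Year 1→Year 2:
ΣP(Year 2)Q(Year 1) = 86.75×16 + 324.72×8 + 29783.97×6 = 1388 + 2597.76 + 178703.82 = 182689.58
ΣP(Year 1)Q(Year 1) = 72.66×16 + 319.81×8 + 33960.83×6 = 1162.56 + 2558.48 + 203764.98 = 207486.02
link = 182689.58/207486.02 = 0.880491
Chained index = 100 × 1.278642 × 0.880491 = 112.5832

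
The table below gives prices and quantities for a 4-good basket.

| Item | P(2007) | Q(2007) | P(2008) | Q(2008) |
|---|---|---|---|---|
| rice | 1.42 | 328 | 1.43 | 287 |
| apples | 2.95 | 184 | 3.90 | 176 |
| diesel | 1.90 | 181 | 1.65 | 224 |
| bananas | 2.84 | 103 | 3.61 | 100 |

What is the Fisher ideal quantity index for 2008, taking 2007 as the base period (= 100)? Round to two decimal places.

98.94

Laspeyres component (base-period weights):
ΣP(2007)Q(2008) = 1.42×287 + 2.95×176 + 1.90×224 + 2.84×100 = 407.54 + 519.2 + 425.6 + 284 = 1636.34
ΣP(2007)Q(2007) = 1.42×328 + 2.95×184 + 1.90×181 + 2.84×103 = 465.76 + 542.8 + 343.9 + 292.52 = 1644.98
L = 1636.34 / 1644.98 × 100 = 99.4748
Paasche component (current-period weights):
ΣP(2008)Q(2008) = 1.43×287 + 3.90×176 + 1.65×224 + 3.61×100 = 410.41 + 686.4 + 369.6 + 361 = 1827.41
ΣP(2008)Q(2007) = 1.43×328 + 3.90×184 + 1.65×181 + 3.61×103 = 469.04 + 717.6 + 298.65 + 371.83 = 1857.12
P = 1827.41 / 1857.12 × 100 = 98.4002
Fisher = √(L × P) = √(99.4748 × 98.4002) = 98.9360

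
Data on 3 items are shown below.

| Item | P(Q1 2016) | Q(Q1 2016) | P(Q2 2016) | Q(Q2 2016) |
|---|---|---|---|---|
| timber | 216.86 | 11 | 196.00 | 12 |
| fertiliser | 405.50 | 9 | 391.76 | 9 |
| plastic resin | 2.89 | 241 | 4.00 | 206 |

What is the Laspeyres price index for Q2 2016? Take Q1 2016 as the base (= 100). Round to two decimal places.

98.73

Laspeyres price index uses base-period quantities as weights.
ΣP(Q2 2016)·Q(Q1 2016) = 196.00×11 + 391.76×9 + 4.00×241 = 2156 + 3525.84 + 964 = 6645.84
ΣP(Q1 2016)·Q(Q1 2016) = 216.86×11 + 405.50×9 + 2.89×241 = 2385.46 + 3649.5 + 696.49 = 6731.45
Index = 6645.84 / 6731.45 × 100 = 98.7282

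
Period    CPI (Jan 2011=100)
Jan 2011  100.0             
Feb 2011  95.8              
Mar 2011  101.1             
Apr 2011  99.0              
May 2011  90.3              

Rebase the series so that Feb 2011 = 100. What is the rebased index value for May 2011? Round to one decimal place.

94.3

Rebased(May 2011) = 90.3 / 95.8 × 100 = 94.2589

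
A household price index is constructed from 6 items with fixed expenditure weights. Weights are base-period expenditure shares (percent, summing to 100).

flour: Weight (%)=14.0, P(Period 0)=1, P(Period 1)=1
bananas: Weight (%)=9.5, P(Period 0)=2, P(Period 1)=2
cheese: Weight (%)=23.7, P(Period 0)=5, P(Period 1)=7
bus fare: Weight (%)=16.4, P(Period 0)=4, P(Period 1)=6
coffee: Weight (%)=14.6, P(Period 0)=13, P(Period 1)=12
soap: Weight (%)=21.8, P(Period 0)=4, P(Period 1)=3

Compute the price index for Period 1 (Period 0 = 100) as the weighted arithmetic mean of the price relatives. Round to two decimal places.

111.11

flour: 14.0 × (1/1) = 14.0 × 1.000000 = 14.0000
bananas: 9.5 × (2/2) = 9.5 × 1.000000 = 9.5000
cheese: 23.7 × (7/5) = 23.7 × 1.400000 = 33.1800
bus fare: 16.4 × (6/4) = 16.4 × 1.500000 = 24.6000
coffee: 14.6 × (12/13) = 14.6 × 0.923077 = 13.4769
soap: 21.8 × (3/4) = 21.8 × 0.750000 = 16.3500
Index = Σ wᵢ·(p₁ᵢ/p₀ᵢ) = 14.0000 + 9.5000 + 33.1800 + 24.6000 + 13.4769 + 16.3500 = 111.1069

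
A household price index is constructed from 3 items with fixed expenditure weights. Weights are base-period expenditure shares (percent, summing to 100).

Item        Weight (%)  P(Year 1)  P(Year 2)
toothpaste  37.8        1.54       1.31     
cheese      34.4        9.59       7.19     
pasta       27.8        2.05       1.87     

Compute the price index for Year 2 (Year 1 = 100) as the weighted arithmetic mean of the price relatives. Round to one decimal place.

toothpaste: 37.8 × (1.31/1.54) = 37.8 × 0.850649 = 32.1545
cheese: 34.4 × (7.19/9.59) = 34.4 × 0.749739 = 25.7910
pasta: 27.8 × (1.87/2.05) = 27.8 × 0.912195 = 25.3590
Index = Σ wᵢ·(p₁ᵢ/p₀ᵢ) = 32.1545 + 25.7910 + 25.3590 = 83.3046

83.3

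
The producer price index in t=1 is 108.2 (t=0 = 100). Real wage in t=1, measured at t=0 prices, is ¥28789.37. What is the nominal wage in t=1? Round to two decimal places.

Nominal = Real × (Index/100) = 28789.37 × (108.2/100)
        = 28789.37 × 1.082 = 31150.0983

31150.10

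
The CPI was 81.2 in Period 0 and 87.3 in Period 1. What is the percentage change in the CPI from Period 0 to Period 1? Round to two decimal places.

7.51%

Change = (87.3 − 81.2) / 81.2 × 100
       = 6.1 / 81.2 × 100 = 7.5123%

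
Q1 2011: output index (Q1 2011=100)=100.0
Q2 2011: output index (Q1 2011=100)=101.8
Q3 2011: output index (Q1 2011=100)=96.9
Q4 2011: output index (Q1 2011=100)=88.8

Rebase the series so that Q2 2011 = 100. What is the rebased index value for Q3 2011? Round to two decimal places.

95.19

Rebased(Q3 2011) = 96.9 / 101.8 × 100 = 95.1866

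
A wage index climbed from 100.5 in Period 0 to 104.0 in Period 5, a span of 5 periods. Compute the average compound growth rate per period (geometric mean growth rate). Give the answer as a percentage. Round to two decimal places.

Growth factor = (104.0/100.5)^(1/5) = (1.034826)^(1/5) = 1.006870
Growth rate = 1.006870 − 1 = 0.006870 = 0.6870%

0.69%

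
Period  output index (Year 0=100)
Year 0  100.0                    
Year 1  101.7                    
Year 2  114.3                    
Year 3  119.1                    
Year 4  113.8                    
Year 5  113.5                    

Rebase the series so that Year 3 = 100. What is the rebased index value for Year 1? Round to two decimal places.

Rebased(Year 1) = 101.7 / 119.1 × 100 = 85.3904

85.39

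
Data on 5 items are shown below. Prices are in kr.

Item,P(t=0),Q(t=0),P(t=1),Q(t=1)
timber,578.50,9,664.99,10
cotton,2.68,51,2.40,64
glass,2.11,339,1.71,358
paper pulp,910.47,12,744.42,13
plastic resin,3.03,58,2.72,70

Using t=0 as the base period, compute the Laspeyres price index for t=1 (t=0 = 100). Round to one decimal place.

91.9

Laspeyres price index uses base-period quantities as weights.
ΣP(t=1)·Q(t=0) = 664.99×9 + 2.40×51 + 1.71×339 + 744.42×12 + 2.72×58 = 5984.91 + 122.4 + 579.69 + 8933.04 + 157.76 = 15777.8
ΣP(t=0)·Q(t=0) = 578.50×9 + 2.68×51 + 2.11×339 + 910.47×12 + 3.03×58 = 5206.5 + 136.68 + 715.29 + 10925.64 + 175.74 = 17159.85
Index = 15777.8 / 17159.85 × 100 = 91.9460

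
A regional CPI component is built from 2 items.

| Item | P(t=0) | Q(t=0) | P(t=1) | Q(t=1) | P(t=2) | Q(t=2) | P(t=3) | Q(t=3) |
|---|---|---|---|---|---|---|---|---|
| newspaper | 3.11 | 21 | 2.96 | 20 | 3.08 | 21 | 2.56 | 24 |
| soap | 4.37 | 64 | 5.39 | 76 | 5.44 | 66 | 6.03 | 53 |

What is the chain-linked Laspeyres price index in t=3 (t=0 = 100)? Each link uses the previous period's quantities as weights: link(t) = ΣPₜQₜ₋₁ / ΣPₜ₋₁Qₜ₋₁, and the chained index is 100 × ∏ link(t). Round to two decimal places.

Link t=0→t=1:
ΣP(t=1)Q(t=0) = 2.96×21 + 5.39×64 = 62.16 + 344.96 = 407.12
ΣP(t=0)Q(t=0) = 3.11×21 + 4.37×64 = 65.31 + 279.68 = 344.99
link = 407.12/344.99 = 1.180092
Link t=1→t=2:
ΣP(t=2)Q(t=1) = 3.08×20 + 5.44×76 = 61.6 + 413.44 = 475.04
ΣP(t=1)Q(t=1) = 2.96×20 + 5.39×76 = 59.2 + 409.64 = 468.84
link = 475.04/468.84 = 1.013224
Link t=2→t=3:
ΣP(t=3)Q(t=2) = 2.56×21 + 6.03×66 = 53.76 + 397.98 = 451.74
ΣP(t=2)Q(t=2) = 3.08×21 + 5.44×66 = 64.68 + 359.04 = 423.72
link = 451.74/423.72 = 1.066129
Chained index = 100 × 1.180092 × 1.013224 × 1.066129 = 127.4768

127.48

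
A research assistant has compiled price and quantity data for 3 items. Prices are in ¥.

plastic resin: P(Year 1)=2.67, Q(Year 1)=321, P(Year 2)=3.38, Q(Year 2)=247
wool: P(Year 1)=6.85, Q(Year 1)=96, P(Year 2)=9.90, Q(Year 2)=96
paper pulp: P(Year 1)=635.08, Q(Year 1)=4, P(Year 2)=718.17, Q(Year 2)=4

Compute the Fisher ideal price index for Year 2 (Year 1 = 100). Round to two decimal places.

120.90

Laspeyres component (base-period weights):
ΣP(Year 2)Q(Year 1) = 3.38×321 + 9.90×96 + 718.17×4 = 1084.98 + 950.4 + 2872.68 = 4908.06
ΣP(Year 1)Q(Year 1) = 2.67×321 + 6.85×96 + 635.08×4 = 857.07 + 657.6 + 2540.32 = 4054.99
L = 4908.06 / 4054.99 × 100 = 121.0375
Paasche component (current-period weights):
ΣP(Year 2)Q(Year 2) = 3.38×247 + 9.90×96 + 718.17×4 = 834.86 + 950.4 + 2872.68 = 4657.94
ΣP(Year 1)Q(Year 2) = 2.67×247 + 6.85×96 + 635.08×4 = 659.49 + 657.6 + 2540.32 = 3857.41
P = 4657.94 / 3857.41 × 100 = 120.7530
Fisher = √(L × P) = √(121.0375 × 120.7530) = 120.8952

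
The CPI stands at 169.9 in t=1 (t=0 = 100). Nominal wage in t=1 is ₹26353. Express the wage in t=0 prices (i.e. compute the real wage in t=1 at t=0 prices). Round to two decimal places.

Real = Nominal ÷ (Index/100) = 26353 ÷ (169.9/100)
     = 26353 ÷ 1.699 = 15510.8888

15510.89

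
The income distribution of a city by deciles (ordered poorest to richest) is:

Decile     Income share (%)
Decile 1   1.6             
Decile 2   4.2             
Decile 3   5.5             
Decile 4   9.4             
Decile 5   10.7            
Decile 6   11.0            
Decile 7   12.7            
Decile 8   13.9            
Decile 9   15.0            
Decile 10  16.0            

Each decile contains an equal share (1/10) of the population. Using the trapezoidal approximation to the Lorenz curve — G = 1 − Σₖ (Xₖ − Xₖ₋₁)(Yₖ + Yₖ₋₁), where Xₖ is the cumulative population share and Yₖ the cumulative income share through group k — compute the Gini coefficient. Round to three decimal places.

Cumulative income shares Yₖ: 0.0160, 0.0580, 0.1130, 0.2070, 0.3140, 0.4240, 0.5510, 0.6900, 0.8400, 1.0000
Σ (Xₖ−Xₖ₋₁)(Yₖ+Yₖ₋₁) = (1/10)(0.0160+0.0000) + (1/10)(0.0580+0.0160) + (1/10)(0.1130+0.0580) + (1/10)(0.2070+0.1130) + (1/10)(0.3140+0.2070) + (1/10)(0.4240+0.3140) + (1/10)(0.5510+0.4240) + (1/10)(0.6900+0.5510) + (1/10)(0.8400+0.6900) + (1/10)(1.0000+0.8400)
  = 0.0016 + 0.0074 + 0.0171 + 0.0320 + 0.0521 + 0.0738 + 0.0975 + 0.1241 + 0.1530 + 0.1840 = 0.7426
G = 1 − 0.7426 = 0.2574

0.257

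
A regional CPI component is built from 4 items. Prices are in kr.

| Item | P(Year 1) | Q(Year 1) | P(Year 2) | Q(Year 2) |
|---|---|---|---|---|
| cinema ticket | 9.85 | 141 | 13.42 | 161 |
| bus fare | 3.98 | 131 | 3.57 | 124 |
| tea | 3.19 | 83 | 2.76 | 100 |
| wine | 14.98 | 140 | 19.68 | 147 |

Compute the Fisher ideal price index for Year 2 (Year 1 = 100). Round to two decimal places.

125.28

Laspeyres component (base-period weights):
ΣP(Year 2)Q(Year 1) = 13.42×141 + 3.57×131 + 2.76×83 + 19.68×140 = 1892.22 + 467.67 + 229.08 + 2755.2 = 5344.17
ΣP(Year 1)Q(Year 1) = 9.85×141 + 3.98×131 + 3.19×83 + 14.98×140 = 1388.85 + 521.38 + 264.77 + 2097.2 = 4272.2
L = 5344.17 / 4272.2 × 100 = 125.0918
Paasche component (current-period weights):
ΣP(Year 2)Q(Year 2) = 13.42×161 + 3.57×124 + 2.76×100 + 19.68×147 = 2160.62 + 442.68 + 276 + 2892.96 = 5772.26
ΣP(Year 1)Q(Year 2) = 9.85×161 + 3.98×124 + 3.19×100 + 14.98×147 = 1585.85 + 493.52 + 319 + 2202.06 = 4600.43
P = 5772.26 / 4600.43 × 100 = 125.4722
Fisher = √(L × P) = √(125.0918 × 125.4722) = 125.2818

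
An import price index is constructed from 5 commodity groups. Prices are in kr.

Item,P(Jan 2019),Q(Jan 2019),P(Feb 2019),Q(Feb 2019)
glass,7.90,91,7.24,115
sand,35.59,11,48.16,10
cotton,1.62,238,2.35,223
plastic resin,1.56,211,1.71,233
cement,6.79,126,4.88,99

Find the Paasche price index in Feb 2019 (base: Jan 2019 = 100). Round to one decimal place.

102.2

Paasche price index uses current-period quantities as weights.
ΣP(Feb 2019)·Q(Feb 2019) = 7.24×115 + 48.16×10 + 2.35×223 + 1.71×233 + 4.88×99 = 832.6 + 481.6 + 524.05 + 398.43 + 483.12 = 2719.8
ΣP(Jan 2019)·Q(Feb 2019) = 7.90×115 + 35.59×10 + 1.62×223 + 1.56×233 + 6.79×99 = 908.5 + 355.9 + 361.26 + 363.48 + 672.21 = 2661.35
Index = 2719.8 / 2661.35 × 100 = 102.1963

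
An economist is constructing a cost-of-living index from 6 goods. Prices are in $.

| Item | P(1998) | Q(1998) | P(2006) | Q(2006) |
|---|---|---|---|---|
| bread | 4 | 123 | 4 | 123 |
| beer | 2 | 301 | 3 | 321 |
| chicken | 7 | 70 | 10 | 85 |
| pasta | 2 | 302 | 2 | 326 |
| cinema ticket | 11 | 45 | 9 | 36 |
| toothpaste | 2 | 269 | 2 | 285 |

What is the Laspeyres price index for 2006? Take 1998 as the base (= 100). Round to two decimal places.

Laspeyres price index uses base-period quantities as weights.
ΣP(2006)·Q(1998) = 4×123 + 3×301 + 10×70 + 2×302 + 9×45 + 2×269 = 492 + 903 + 700 + 604 + 405 + 538 = 3642
ΣP(1998)·Q(1998) = 4×123 + 2×301 + 7×70 + 2×302 + 11×45 + 2×269 = 492 + 602 + 490 + 604 + 495 + 538 = 3221
Index = 3642 / 3221 × 100 = 113.0705

113.07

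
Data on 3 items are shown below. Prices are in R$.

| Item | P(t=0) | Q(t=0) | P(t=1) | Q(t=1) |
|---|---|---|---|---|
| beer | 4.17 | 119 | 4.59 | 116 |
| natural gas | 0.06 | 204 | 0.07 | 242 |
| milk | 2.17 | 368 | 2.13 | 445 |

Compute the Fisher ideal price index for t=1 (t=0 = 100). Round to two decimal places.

Laspeyres component (base-period weights):
ΣP(t=1)Q(t=0) = 4.59×119 + 0.07×204 + 2.13×368 = 546.21 + 14.28 + 783.84 = 1344.33
ΣP(t=0)Q(t=0) = 4.17×119 + 0.06×204 + 2.17×368 = 496.23 + 12.24 + 798.56 = 1307.03
L = 1344.33 / 1307.03 × 100 = 102.8538
Paasche component (current-period weights):
ΣP(t=1)Q(t=1) = 4.59×116 + 0.07×242 + 2.13×445 = 532.44 + 16.94 + 947.85 = 1497.23
ΣP(t=0)Q(t=1) = 4.17×116 + 0.06×242 + 2.17×445 = 483.72 + 14.52 + 965.65 = 1463.89
P = 1497.23 / 1463.89 × 100 = 102.2775
Fisher = √(L × P) = √(102.8538 × 102.2775) = 102.5652

102.57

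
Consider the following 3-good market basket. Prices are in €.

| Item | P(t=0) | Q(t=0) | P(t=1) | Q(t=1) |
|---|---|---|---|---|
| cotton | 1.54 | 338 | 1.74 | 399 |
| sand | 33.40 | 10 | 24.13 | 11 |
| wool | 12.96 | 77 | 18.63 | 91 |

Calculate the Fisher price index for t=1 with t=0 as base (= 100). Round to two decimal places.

Laspeyres component (base-period weights):
ΣP(t=1)Q(t=0) = 1.74×338 + 24.13×10 + 18.63×77 = 588.12 + 241.3 + 1434.51 = 2263.93
ΣP(t=0)Q(t=0) = 1.54×338 + 33.40×10 + 12.96×77 = 520.52 + 334 + 997.92 = 1852.44
L = 2263.93 / 1852.44 × 100 = 122.2134
Paasche component (current-period weights):
ΣP(t=1)Q(t=1) = 1.74×399 + 24.13×11 + 18.63×91 = 694.26 + 265.43 + 1695.33 = 2655.02
ΣP(t=0)Q(t=1) = 1.54×399 + 33.40×11 + 12.96×91 = 614.46 + 367.4 + 1179.36 = 2161.22
P = 2655.02 / 2161.22 × 100 = 122.8482
Fisher = √(L × P) = √(122.2134 × 122.8482) = 122.5304

122.53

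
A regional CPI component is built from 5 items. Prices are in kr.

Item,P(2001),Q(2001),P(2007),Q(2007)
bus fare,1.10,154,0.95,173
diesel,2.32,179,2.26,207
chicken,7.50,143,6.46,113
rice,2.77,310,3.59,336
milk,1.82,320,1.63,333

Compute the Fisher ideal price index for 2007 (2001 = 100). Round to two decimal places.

Laspeyres component (base-period weights):
ΣP(2007)Q(2001) = 0.95×154 + 2.26×179 + 6.46×143 + 3.59×310 + 1.63×320 = 146.3 + 404.54 + 923.78 + 1112.9 + 521.6 = 3109.12
ΣP(2001)Q(2001) = 1.10×154 + 2.32×179 + 7.50×143 + 2.77×310 + 1.82×320 = 169.4 + 415.28 + 1072.5 + 858.7 + 582.4 = 3098.28
L = 3109.12 / 3098.28 × 100 = 100.3499
Paasche component (current-period weights):
ΣP(2007)Q(2007) = 0.95×173 + 2.26×207 + 6.46×113 + 3.59×336 + 1.63×333 = 164.35 + 467.82 + 729.98 + 1206.24 + 542.79 = 3111.18
ΣP(2001)Q(2007) = 1.10×173 + 2.32×207 + 7.50×113 + 2.77×336 + 1.82×333 = 190.3 + 480.24 + 847.5 + 930.72 + 606.06 = 3054.82
P = 3111.18 / 3054.82 × 100 = 101.8450
Fisher = √(L × P) = √(100.3499 × 101.8450) = 101.0946

101.09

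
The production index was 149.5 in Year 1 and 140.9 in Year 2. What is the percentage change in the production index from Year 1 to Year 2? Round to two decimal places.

-5.75%

Change = (140.9 − 149.5) / 149.5 × 100
       = -8.6 / 149.5 × 100 = -5.7525%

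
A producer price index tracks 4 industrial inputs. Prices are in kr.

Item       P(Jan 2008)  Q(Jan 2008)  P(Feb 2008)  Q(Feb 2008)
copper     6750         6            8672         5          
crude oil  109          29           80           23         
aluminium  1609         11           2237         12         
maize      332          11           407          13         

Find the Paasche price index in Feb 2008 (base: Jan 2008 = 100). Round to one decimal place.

Paasche price index uses current-period quantities as weights.
ΣP(Feb 2008)·Q(Feb 2008) = 8672×5 + 80×23 + 2237×12 + 407×13 = 43360 + 1840 + 26844 + 5291 = 77335
ΣP(Jan 2008)·Q(Feb 2008) = 6750×5 + 109×23 + 1609×12 + 332×13 = 33750 + 2507 + 19308 + 4316 = 59881
Index = 77335 / 59881 × 100 = 129.1478

129.1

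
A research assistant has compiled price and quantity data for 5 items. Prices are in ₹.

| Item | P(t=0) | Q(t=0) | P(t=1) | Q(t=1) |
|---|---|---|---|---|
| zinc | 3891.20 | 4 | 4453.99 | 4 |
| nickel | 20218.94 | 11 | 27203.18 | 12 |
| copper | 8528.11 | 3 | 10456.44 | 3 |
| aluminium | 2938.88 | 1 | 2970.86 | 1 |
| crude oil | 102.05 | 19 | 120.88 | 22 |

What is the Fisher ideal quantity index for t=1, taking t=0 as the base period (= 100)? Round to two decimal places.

Laspeyres component (base-period weights):
ΣP(t=0)Q(t=1) = 3891.20×4 + 20218.94×12 + 8528.11×3 + 2938.88×1 + 102.05×22 = 15564.8 + 242627.28 + 25584.33 + 2938.88 + 2245.1 = 288960.39
ΣP(t=0)Q(t=0) = 3891.20×4 + 20218.94×11 + 8528.11×3 + 2938.88×1 + 102.05×19 = 15564.8 + 222408.34 + 25584.33 + 2938.88 + 1938.95 = 268435.3
L = 288960.39 / 268435.3 × 100 = 107.6462
Paasche component (current-period weights):
ΣP(t=1)Q(t=1) = 4453.99×4 + 27203.18×12 + 10456.44×3 + 2970.86×1 + 120.88×22 = 17815.96 + 326438.16 + 31369.32 + 2970.86 + 2659.36 = 381253.66
ΣP(t=1)Q(t=0) = 4453.99×4 + 27203.18×11 + 10456.44×3 + 2970.86×1 + 120.88×19 = 17815.96 + 299234.98 + 31369.32 + 2970.86 + 2296.72 = 353687.84
P = 381253.66 / 353687.84 × 100 = 107.7938
Fisher = √(L × P) = √(107.6462 × 107.7938) = 107.7200

107.72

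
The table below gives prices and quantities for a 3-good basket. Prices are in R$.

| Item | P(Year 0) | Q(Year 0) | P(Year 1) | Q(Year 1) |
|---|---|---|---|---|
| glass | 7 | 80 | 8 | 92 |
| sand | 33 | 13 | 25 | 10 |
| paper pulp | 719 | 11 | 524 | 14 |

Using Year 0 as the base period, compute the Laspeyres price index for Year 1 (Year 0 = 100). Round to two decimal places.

75.62

Laspeyres price index uses base-period quantities as weights.
ΣP(Year 1)·Q(Year 0) = 8×80 + 25×13 + 524×11 = 640 + 325 + 5764 = 6729
ΣP(Year 0)·Q(Year 0) = 7×80 + 33×13 + 719×11 = 560 + 429 + 7909 = 8898
Index = 6729 / 8898 × 100 = 75.6237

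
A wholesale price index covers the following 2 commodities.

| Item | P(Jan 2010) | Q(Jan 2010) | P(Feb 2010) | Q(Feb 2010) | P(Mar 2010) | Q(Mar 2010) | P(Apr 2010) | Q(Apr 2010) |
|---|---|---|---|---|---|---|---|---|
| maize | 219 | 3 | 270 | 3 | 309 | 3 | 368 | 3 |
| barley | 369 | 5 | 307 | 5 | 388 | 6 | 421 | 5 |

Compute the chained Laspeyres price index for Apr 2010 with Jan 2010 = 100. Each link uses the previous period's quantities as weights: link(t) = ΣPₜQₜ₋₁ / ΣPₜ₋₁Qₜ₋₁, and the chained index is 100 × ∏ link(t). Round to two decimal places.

Link Jan 2010→Feb 2010:
ΣP(Feb 2010)Q(Jan 2010) = 270×3 + 307×5 = 810 + 1535 = 2345
ΣP(Jan 2010)Q(Jan 2010) = 219×3 + 369×5 = 657 + 1845 = 2502
link = 2345/2502 = 0.937250
Link Feb 2010→Mar 2010:
ΣP(Mar 2010)Q(Feb 2010) = 309×3 + 388×5 = 927 + 1940 = 2867
ΣP(Feb 2010)Q(Feb 2010) = 270×3 + 307×5 = 810 + 1535 = 2345
link = 2867/2345 = 1.222601
Link Mar 2010→Apr 2010:
ΣP(Apr 2010)Q(Mar 2010) = 368×3 + 421×6 = 1104 + 2526 = 3630
ΣP(Mar 2010)Q(Mar 2010) = 309×3 + 388×6 = 927 + 2328 = 3255
link = 3630/3255 = 1.115207
Chained index = 100 × 0.937250 × 1.222601 × 1.115207 = 127.7897

127.79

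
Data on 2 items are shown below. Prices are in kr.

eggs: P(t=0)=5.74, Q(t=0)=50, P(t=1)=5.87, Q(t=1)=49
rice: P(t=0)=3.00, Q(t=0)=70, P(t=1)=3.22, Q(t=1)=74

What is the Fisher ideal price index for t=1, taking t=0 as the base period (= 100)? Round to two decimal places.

104.45

Laspeyres component (base-period weights):
ΣP(t=1)Q(t=0) = 5.87×50 + 3.22×70 = 293.5 + 225.4 = 518.9
ΣP(t=0)Q(t=0) = 5.74×50 + 3.00×70 = 287 + 210 = 497
L = 518.9 / 497 × 100 = 104.4064
Paasche component (current-period weights):
ΣP(t=1)Q(t=1) = 5.87×49 + 3.22×74 = 287.63 + 238.28 = 525.91
ΣP(t=0)Q(t=1) = 5.74×49 + 3.00×74 = 281.26 + 222 = 503.26
P = 525.91 / 503.26 × 100 = 104.5007
Fisher = √(L × P) = √(104.4064 × 104.5007) = 104.4535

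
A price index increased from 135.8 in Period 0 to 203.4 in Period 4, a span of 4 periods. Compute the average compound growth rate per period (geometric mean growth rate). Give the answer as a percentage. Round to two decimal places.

10.63%

Growth factor = (203.4/135.8)^(1/4) = (1.497791)^(1/4) = 1.106274
Growth rate = 1.106274 − 1 = 0.106274 = 10.6274%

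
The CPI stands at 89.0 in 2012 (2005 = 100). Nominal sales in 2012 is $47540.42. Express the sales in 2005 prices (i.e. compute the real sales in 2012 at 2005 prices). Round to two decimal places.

Real = Nominal ÷ (Index/100) = 47540.42 ÷ (89.0/100)
     = 47540.42 ÷ 0.890 = 53416.2022

53416.20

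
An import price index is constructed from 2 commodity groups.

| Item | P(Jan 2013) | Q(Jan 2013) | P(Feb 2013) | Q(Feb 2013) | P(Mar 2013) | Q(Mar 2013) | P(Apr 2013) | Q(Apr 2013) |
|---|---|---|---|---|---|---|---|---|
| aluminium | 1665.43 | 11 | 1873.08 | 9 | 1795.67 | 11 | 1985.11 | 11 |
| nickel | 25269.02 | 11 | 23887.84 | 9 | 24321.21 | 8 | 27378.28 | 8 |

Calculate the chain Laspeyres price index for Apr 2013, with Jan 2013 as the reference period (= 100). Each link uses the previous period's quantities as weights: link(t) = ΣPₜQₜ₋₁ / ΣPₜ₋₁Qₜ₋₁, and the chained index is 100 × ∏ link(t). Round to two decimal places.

Link Jan 2013→Feb 2013:
ΣP(Feb 2013)Q(Jan 2013) = 1873.08×11 + 23887.84×11 = 20603.88 + 262766.24 = 283370.12
ΣP(Jan 2013)Q(Jan 2013) = 1665.43×11 + 25269.02×11 = 18319.73 + 277959.22 = 296278.95
link = 283370.12/296278.95 = 0.956430
Link Feb 2013→Mar 2013:
ΣP(Mar 2013)Q(Feb 2013) = 1795.67×9 + 24321.21×9 = 16161.03 + 218890.89 = 235051.92
ΣP(Feb 2013)Q(Feb 2013) = 1873.08×9 + 23887.84×9 = 16857.72 + 214990.56 = 231848.28
link = 235051.92/231848.28 = 1.013818
Link Mar 2013→Apr 2013:
ΣP(Apr 2013)Q(Mar 2013) = 1985.11×11 + 27378.28×8 = 21836.21 + 219026.24 = 240862.45
ΣP(Mar 2013)Q(Mar 2013) = 1795.67×11 + 24321.21×8 = 19752.37 + 194569.68 = 214322.05
link = 240862.45/214322.05 = 1.123834
Chained index = 100 × 0.956430 × 1.013818 × 1.123834 = 108.9721

108.97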